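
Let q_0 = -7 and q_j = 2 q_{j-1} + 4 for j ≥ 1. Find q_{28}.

The fixed point is 4/(1 - 2) = -4, so q_j + 4 = 2(q_{j-1} + 4).
Hence q_j = -3·2^j - 4.
q_{28} = -3·2^{28} - 4 = -3·268435456 - 4 = -805306372.

-805306372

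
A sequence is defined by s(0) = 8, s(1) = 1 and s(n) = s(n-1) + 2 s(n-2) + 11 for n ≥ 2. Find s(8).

s(2) = 1 + 2*8 + 11 = 28
s(3) = 28 + 2*1 + 11 = 41
s(4) = 41 + 2*28 + 11 = 108
s(5) = 108 + 2*41 + 11 = 201
s(6) = 201 + 2*108 + 11 = 428
s(7) = 428 + 2*201 + 11 = 841
s(8) = 841 + 2*428 + 11 = 1708

1708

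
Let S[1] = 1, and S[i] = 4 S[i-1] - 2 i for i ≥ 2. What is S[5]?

S[2] = 4(1) - 4 = 0
S[3] = 4(0) - 6 = -6
S[4] = 4(-6) - 8 = -32
S[5] = 4(-32) - 10 = -138

-138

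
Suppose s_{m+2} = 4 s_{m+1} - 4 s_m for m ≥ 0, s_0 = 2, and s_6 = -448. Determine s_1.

1

Let s_1 = x.
s_2 = -8 + 4x
s_3 = -32 + 12x
s_4 = -96 + 32x
s_5 = -256 + 80x
s_6 = -640 + 192x
So -640 + 192x = -448, giving x = 1.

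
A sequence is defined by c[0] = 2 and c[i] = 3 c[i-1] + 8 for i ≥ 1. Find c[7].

13118

c[1] = 3·2 + 8 = 14
c[2] = 3·14 + 8 = 50
c[3] = 3·50 + 8 = 158
c[4] = 3·158 + 8 = 482
c[5] = 3·482 + 8 = 1454
c[6] = 3·1454 + 8 = 4370
c[7] = 3·4370 + 8 = 13118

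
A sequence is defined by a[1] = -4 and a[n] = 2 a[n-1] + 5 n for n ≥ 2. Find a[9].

a[2] = 2*(-4) + 10 = 2
a[3] = 2*2 + 15 = 19
a[4] = 2*19 + 20 = 58
a[5] = 2*58 + 25 = 141
a[6] = 2*141 + 30 = 312
a[7] = 2*312 + 35 = 659
a[8] = 2*659 + 40 = 1358
a[9] = 2*1358 + 45 = 2761

2761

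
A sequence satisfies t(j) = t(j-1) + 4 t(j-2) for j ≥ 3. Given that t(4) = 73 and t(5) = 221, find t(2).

Rearranging, t(j-2) = (t(j) - t(j-1)) / 4.
t(3) = (221 - 73) / 4 = 148/4 = 37
t(2) = (73 - 37) / 4 = 36/4 = 9

9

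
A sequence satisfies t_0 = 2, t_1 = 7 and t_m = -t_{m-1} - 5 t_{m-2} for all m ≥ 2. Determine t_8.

t_2 = -7 - 5(2) = -17
t_3 = -(-17) - 5(7) = -18
t_4 = -(-18) - 5(-17) = 103
t_5 = -103 - 5(-18) = -13
t_6 = -(-13) - 5(103) = -502
t_7 = -(-502) - 5(-13) = 567
t_8 = -567 - 5(-502) = 1943

1943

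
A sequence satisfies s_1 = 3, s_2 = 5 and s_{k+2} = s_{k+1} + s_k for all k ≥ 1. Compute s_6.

34

s_3 = 5 + 3 = 8
s_4 = 8 + 5 = 13
s_5 = 13 + 8 = 21
s_6 = 21 + 13 = 34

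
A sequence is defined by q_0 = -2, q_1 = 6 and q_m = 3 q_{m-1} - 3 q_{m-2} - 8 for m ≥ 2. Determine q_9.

-818

q_2 = 3*6 - 3*(-2) - 8 = 16
q_3 = 3*16 - 3*6 - 8 = 22
q_4 = 3*22 - 3*16 - 8 = 10
q_5 = 3*10 - 3*22 - 8 = -44
q_6 = 3*(-44) - 3*10 - 8 = -170
q_7 = 3*(-170) - 3*(-44) - 8 = -386
q_8 = 3*(-386) - 3*(-170) - 8 = -656
q_9 = 3*(-656) - 3*(-386) - 8 = -818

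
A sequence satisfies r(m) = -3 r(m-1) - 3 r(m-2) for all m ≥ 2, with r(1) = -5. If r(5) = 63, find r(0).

Let r(0) = z.
r(2) = 15 - 3z
r(3) = -30 + 9z
r(4) = 45 - 18z
r(5) = -45 + 27z
So -45 + 27z = 63, giving z = 4.

4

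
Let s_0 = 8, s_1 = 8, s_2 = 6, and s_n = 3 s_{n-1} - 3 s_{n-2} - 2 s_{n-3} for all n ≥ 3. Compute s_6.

s_3 = 3*6 - 3*8 - 2*8 = -22
s_4 = 3*(-22) - 3*6 - 2*8 = -100
s_5 = 3*(-100) - 3*(-22) - 2*6 = -246
s_6 = 3*(-246) - 3*(-100) - 2*(-22) = -394

-394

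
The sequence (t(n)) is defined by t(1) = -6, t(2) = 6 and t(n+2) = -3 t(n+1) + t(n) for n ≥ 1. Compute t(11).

t(3) = -3*6 + (-6) = -24
t(4) = -3*(-24) + 6 = 78
t(5) = -3*78 + (-24) = -258
t(6) = -3*(-258) + 78 = 852
t(7) = -3*852 + (-258) = -2814
t(8) = -3*(-2814) + 852 = 9294
t(9) = -3*9294 + (-2814) = -30696
t(10) = -3*(-30696) + 9294 = 101382
t(11) = -3*101382 + (-30696) = -334842

-334842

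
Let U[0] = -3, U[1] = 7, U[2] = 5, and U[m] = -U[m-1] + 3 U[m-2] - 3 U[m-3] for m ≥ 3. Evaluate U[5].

91

U[3] = -5 + 3·7 - 3·(-3) = 25
U[4] = -25 + 3·5 - 3·7 = -31
U[5] = -(-31) + 3·25 - 3·5 = 91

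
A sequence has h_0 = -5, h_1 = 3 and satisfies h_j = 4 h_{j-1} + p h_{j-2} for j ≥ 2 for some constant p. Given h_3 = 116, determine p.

h_2 = 12 - 5p
h_3 = 48 - 17p
So 48 - 17p = 116, giving p = -4.

-4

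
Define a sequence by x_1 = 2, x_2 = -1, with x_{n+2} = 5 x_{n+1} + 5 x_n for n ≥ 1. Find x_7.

4250

x_3 = 5*(-1) + 5*2 = 5
x_4 = 5*5 + 5*(-1) = 20
x_5 = 5*20 + 5*5 = 125
x_6 = 5*125 + 5*20 = 725
x_7 = 5*725 + 5*125 = 4250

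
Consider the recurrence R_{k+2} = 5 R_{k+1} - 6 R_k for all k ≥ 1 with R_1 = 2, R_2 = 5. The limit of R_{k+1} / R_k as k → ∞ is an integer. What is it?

3

The characteristic equation is r^2 - 5r + 6 = 0, which factors as (r - 3)(r - 2) = 0.
So the roots are 3 and 2. Since |3| > |2| and the coefficient of 3^k is non-zero, the ratio tends to 3.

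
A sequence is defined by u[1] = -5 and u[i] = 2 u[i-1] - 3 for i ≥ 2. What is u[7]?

u[2] = 2*(-5) - 3 = -13
u[3] = 2*(-13) - 3 = -29
u[4] = 2*(-29) - 3 = -61
u[5] = 2*(-61) - 3 = -125
u[6] = 2*(-125) - 3 = -253
u[7] = 2*(-253) - 3 = -509

-509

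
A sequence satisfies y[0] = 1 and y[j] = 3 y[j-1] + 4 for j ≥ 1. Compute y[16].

129140161

The fixed point is 4/(1 - 3) = -2, so y[j] + 2 = 3(y[j-1] + 2).
Hence y[j] = 3·3^j - 2.
y[16] = 3·3^{16} - 2 = 3·43046721 - 2 = 129140161.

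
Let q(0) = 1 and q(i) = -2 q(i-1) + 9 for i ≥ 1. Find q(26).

-134217725

The fixed point is 9/(1 + 2) = 3, so q(i) - 3 = -2(q(i-1) - 3).
Hence q(i) = -2·(-2)^i + 3.
q(26) = -2·(-2)^{26} + 3 = -2·67108864 + 3 = -134217725.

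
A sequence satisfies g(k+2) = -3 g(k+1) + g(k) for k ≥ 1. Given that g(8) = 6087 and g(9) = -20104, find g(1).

-7

Rearranging, g(k-2) = g(k) + 3 g(k-1).
g(7) = -20104 + 3·6087 = -1843
g(6) = 6087 + 3·(-1843) = 558
g(5) = -1843 + 3·558 = -169
g(4) = 558 + 3·(-169) = 51
g(3) = -169 + 3·51 = -16
g(2) = 51 + 3·(-16) = 3
g(1) = -16 + 3·3 = -7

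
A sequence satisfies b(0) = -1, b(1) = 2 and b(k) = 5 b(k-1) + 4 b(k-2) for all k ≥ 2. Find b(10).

b(2) = 5·2 + 4·(-1) = 6
b(3) = 5·6 + 4·2 = 38
b(4) = 5·38 + 4·6 = 214
b(5) = 5·214 + 4·38 = 1222
b(6) = 5·1222 + 4·214 = 6966
b(7) = 5·6966 + 4·1222 = 39718
b(8) = 5·39718 + 4·6966 = 226454
b(9) = 5·226454 + 4·39718 = 1291142
b(10) = 5·1291142 + 4·226454 = 7361526

7361526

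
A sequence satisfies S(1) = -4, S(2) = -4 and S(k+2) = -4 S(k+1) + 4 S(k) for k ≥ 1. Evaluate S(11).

835584

S(3) = -4·(-4) + 4·(-4) = 0
S(4) = -4·0 + 4·(-4) = -16
S(5) = -4·(-16) + 4·0 = 64
S(6) = -4·64 + 4·(-16) = -320
S(7) = -4·(-320) + 4·64 = 1536
S(8) = -4·1536 + 4·(-320) = -7424
S(9) = -4·(-7424) + 4·1536 = 35840
S(10) = -4·35840 + 4·(-7424) = -173056
S(11) = -4·(-173056) + 4·35840 = 835584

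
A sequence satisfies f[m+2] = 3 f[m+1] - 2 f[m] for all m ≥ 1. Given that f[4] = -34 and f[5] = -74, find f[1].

Rearranging, f[m-2] = (f[m] - 3 f[m-1]) / -2.
f[3] = (-74 - 3(-34)) / -2 = 28/-2 = -14
f[2] = (-34 - 3(-14)) / -2 = 8/-2 = -4
f[1] = (-14 - 3(-4)) / -2 = -2/-2 = 1

1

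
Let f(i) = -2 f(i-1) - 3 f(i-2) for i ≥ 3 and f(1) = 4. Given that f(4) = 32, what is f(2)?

Let f(2) = z.
f(3) = -12 - 2z
f(4) = 24 + z
So 24 + z = 32, giving z = 8.

8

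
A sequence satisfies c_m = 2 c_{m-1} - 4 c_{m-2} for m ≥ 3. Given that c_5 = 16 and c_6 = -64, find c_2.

-2

Rearranging, c_{m-2} = (c_m - 2 c_{m-1}) / -4.
c_4 = (-64 - 2·16) / -4 = -96/-4 = 24
c_3 = (16 - 2·24) / -4 = -32/-4 = 8
c_2 = (24 - 2·8) / -4 = 8/-4 = -2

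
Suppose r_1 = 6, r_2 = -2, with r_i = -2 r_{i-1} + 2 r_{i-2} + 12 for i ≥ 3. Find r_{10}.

r_3 = -2*(-2) + 2*6 + 12 = 28
r_4 = -2*28 + 2*(-2) + 12 = -48
r_5 = -2*(-48) + 2*28 + 12 = 164
r_6 = -2*164 + 2*(-48) + 12 = -412
r_7 = -2*(-412) + 2*164 + 12 = 1164
r_8 = -2*1164 + 2*(-412) + 12 = -3140
r_9 = -2*(-3140) + 2*1164 + 12 = 8620
r_{10} = -2*8620 + 2*(-3140) + 12 = -23508

-23508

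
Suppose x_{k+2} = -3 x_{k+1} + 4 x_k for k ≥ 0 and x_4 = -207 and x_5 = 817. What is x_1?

Rearranging, x_{k-2} = (x_k + 3 x_{k-1}) / 4.
x_3 = (817 + 3*(-207)) / 4 = 196/4 = 49
x_2 = (-207 + 3*49) / 4 = -60/4 = -15
x_1 = (49 + 3*(-15)) / 4 = 4/4 = 1

1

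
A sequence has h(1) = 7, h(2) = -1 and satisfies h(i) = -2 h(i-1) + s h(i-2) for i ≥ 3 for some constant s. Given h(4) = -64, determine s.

h(3) = 2 + 7s
h(4) = -4 - 15s
So -4 - 15s = -64, giving s = 4.

4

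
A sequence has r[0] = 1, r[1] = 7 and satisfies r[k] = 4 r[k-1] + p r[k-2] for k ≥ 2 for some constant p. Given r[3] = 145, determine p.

3

r[2] = 28 + p
r[3] = 112 + 11p
So 112 + 11p = 145, giving p = 3.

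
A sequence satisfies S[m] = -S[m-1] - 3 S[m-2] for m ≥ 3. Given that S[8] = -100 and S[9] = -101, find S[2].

-4

Rearranging, S[m-2] = (S[m] + S[m-1]) / -3.
S[7] = (-101 + (-100)) / -3 = -201/-3 = 67
S[6] = (-100 + 67) / -3 = -33/-3 = 11
S[5] = (67 + 11) / -3 = 78/-3 = -26
S[4] = (11 + (-26)) / -3 = -15/-3 = 5
S[3] = (-26 + 5) / -3 = -21/-3 = 7
S[2] = (5 + 7) / -3 = 12/-3 = -4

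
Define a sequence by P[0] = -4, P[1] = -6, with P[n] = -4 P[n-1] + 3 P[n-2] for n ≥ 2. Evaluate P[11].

-14050146

P[2] = -4*(-6) + 3*(-4) = 12
P[3] = -4*12 + 3*(-6) = -66
P[4] = -4*(-66) + 3*12 = 300
P[5] = -4*300 + 3*(-66) = -1398
P[6] = -4*(-1398) + 3*300 = 6492
P[7] = -4*6492 + 3*(-1398) = -30162
P[8] = -4*(-30162) + 3*6492 = 140124
P[9] = -4*140124 + 3*(-30162) = -650982
P[10] = -4*(-650982) + 3*140124 = 3024300
P[11] = -4*3024300 + 3*(-650982) = -14050146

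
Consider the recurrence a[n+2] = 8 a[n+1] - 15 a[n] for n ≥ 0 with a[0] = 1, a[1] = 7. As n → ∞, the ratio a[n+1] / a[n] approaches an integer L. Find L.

The characteristic equation is r^2 - 8r + 15 = 0, which factors as (r - 5)(r - 3) = 0.
So the roots are 5 and 3. Since |5| > |3| and the coefficient of 5^n is non-zero, the ratio tends to 5.

5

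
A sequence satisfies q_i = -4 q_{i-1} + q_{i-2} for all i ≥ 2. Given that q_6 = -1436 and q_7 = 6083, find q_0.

8

Rearranging, q_{i-2} = q_i + 4 q_{i-1}.
q_5 = 6083 + 4(-1436) = 339
q_4 = -1436 + 4(339) = -80
q_3 = 339 + 4(-80) = 19
q_2 = -80 + 4(19) = -4
q_1 = 19 + 4(-4) = 3
q_0 = -4 + 4(3) = 8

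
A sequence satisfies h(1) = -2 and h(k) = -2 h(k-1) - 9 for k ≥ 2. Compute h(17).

65533

The fixed point is -9/(1 + 2) = -3, so h(k) + 3 = -2(h(k-1) + 3).
Hence h(k) = 1·(-2)^{k-1} - 3.
h(17) = 1·(-2)^{16} - 3 = 1·65536 - 3 = 65533.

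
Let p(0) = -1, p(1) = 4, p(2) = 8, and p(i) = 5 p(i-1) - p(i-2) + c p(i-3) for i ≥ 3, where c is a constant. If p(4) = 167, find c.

p(3) = 36 - c
p(4) = 172 - c
So 172 - c = 167, giving c = 5.

5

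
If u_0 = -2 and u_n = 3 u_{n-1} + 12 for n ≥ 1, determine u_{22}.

The fixed point is 12/(1 - 3) = -6, so u_n + 6 = 3(u_{n-1} + 6).
Hence u_n = 4·3^n - 6.
u_{22} = 4·3^{22} - 6 = 4·31381059609 - 6 = 125524238430.

125524238430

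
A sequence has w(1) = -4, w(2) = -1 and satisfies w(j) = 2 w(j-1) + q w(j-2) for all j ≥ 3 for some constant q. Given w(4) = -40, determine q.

w(3) = -2 - 4q
w(4) = -4 - 9q
So -4 - 9q = -40, giving q = 4.

4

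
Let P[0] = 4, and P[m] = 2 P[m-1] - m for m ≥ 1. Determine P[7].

P[1] = 2(4) - 1 = 7
P[2] = 2(7) - 2 = 12
P[3] = 2(12) - 3 = 21
P[4] = 2(21) - 4 = 38
P[5] = 2(38) - 5 = 71
P[6] = 2(71) - 6 = 136
P[7] = 2(136) - 7 = 265

265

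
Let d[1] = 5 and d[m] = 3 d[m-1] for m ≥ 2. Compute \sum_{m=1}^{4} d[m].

200

d[2] = 3(5) = 15
d[3] = 3(15) = 45
d[4] = 3(45) = 135
Sum = 5 + 15 + 45 + 135 = 200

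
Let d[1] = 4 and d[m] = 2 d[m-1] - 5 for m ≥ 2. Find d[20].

The fixed point is -5/(1 - 2) = 5, so d[m] - 5 = 2(d[m-1] - 5).
Hence d[m] = -1·2^{m-1} + 5.
d[20] = -1·2^{19} + 5 = -1·524288 + 5 = -524283.

-524283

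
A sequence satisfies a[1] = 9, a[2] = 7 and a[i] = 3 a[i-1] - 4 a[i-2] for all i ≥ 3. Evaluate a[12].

-11785

a[3] = 3·7 - 4·9 = -15
a[4] = 3·(-15) - 4·7 = -73
a[5] = 3·(-73) - 4·(-15) = -159
a[6] = 3·(-159) - 4·(-73) = -185
a[7] = 3·(-185) - 4·(-159) = 81
a[8] = 3·81 - 4·(-185) = 983
a[9] = 3·983 - 4·81 = 2625
a[10] = 3·2625 - 4·983 = 3943
a[11] = 3·3943 - 4·2625 = 1329
a[12] = 3·1329 - 4·3943 = -11785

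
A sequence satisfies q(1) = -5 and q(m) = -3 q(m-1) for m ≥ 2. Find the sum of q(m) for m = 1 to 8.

q(2) = -3*(-5) = 15
q(3) = -3*15 = -45
q(4) = -3*(-45) = 135
q(5) = -3*135 = -405
q(6) = -3*(-405) = 1215
q(7) = -3*1215 = -3645
q(8) = -3*(-3645) = 10935
Sum = (-5) + 15 + (-45) + 135 + (-405) + 1215 + (-3645) + 10935 = 8200

8200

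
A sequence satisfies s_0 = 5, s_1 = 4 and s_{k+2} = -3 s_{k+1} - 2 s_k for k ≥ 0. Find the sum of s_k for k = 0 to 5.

189

s_2 = -3(4) - 2(5) = -22
s_3 = -3(-22) - 2(4) = 58
s_4 = -3(58) - 2(-22) = -130
s_5 = -3(-130) - 2(58) = 274
Sum = 5 + 4 + (-22) + 58 + (-130) + 274 = 189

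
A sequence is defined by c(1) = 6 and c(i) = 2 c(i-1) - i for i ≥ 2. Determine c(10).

1548

c(2) = 2*6 - 2 = 10
c(3) = 2*10 - 3 = 17
c(4) = 2*17 - 4 = 30
c(5) = 2*30 - 5 = 55
c(6) = 2*55 - 6 = 104
c(7) = 2*104 - 7 = 201
c(8) = 2*201 - 8 = 394
c(9) = 2*394 - 9 = 779
c(10) = 2*779 - 10 = 1548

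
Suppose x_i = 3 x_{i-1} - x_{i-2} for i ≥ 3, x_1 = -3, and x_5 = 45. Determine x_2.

Let x_2 = w.
x_3 = 3 + 3w
x_4 = 9 + 8w
x_5 = 24 + 21w
So 24 + 21w = 45, giving w = 1.

1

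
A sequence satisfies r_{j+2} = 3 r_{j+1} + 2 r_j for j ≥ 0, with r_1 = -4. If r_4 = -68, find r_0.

Let r_0 = z.
r_2 = -12 + 2z
r_3 = -44 + 6z
r_4 = -156 + 22z
So -156 + 22z = -68, giving z = 4.

4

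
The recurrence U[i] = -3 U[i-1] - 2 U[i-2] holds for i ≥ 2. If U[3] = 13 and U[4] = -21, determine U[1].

7

Rearranging, U[i-2] = (U[i] + 3 U[i-1]) / -2.
U[2] = (-21 + 3*13) / -2 = 18/-2 = -9
U[1] = (13 + 3*(-9)) / -2 = -14/-2 = 7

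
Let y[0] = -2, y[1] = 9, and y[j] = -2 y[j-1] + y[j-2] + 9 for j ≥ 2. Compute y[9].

y[2] = -2*9 + (-2) + 9 = -11
y[3] = -2*(-11) + 9 + 9 = 40
y[4] = -2*40 + (-11) + 9 = -82
y[5] = -2*(-82) + 40 + 9 = 213
y[6] = -2*213 + (-82) + 9 = -499
y[7] = -2*(-499) + 213 + 9 = 1220
y[8] = -2*1220 + (-499) + 9 = -2930
y[9] = -2*(-2930) + 1220 + 9 = 7089

7089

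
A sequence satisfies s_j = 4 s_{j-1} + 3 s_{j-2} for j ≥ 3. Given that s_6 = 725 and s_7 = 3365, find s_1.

-5

Rearranging, s_{j-2} = (s_j - 4 s_{j-1}) / 3.
s_5 = (3365 - 4(725)) / 3 = 465/3 = 155
s_4 = (725 - 4(155)) / 3 = 105/3 = 35
s_3 = (155 - 4(35)) / 3 = 15/3 = 5
s_2 = (35 - 4(5)) / 3 = 15/3 = 5
s_1 = (5 - 4(5)) / 3 = -15/3 = -5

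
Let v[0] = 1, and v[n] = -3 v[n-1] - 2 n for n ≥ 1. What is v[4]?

109

v[1] = -3·1 - 2 = -5
v[2] = -3·(-5) - 4 = 11
v[3] = -3·11 - 6 = -39
v[4] = -3·(-39) - 8 = 109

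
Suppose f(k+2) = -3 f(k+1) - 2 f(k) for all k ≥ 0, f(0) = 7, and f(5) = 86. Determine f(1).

Let f(1) = x.
f(2) = -14 - 3x
f(3) = 42 + 7x
f(4) = -98 - 15x
f(5) = 210 + 31x
So 210 + 31x = 86, giving x = -4.

-4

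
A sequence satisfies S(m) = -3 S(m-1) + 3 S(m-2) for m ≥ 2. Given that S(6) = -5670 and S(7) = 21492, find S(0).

-6

Rearranging, S(m-2) = (S(m) + 3 S(m-1)) / 3.
S(5) = (21492 + 3·(-5670)) / 3 = 4482/3 = 1494
S(4) = (-5670 + 3·1494) / 3 = -1188/3 = -396
S(3) = (1494 + 3·(-396)) / 3 = 306/3 = 102
S(2) = (-396 + 3·102) / 3 = -90/3 = -30
S(1) = (102 + 3·(-30)) / 3 = 12/3 = 4
S(0) = (-30 + 3·4) / 3 = -18/3 = -6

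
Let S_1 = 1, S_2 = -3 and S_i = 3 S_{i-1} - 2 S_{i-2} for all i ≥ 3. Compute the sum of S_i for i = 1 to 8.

S_3 = 3·(-3) - 2·1 = -11
S_4 = 3·(-11) - 2·(-3) = -27
S_5 = 3·(-27) - 2·(-11) = -59
S_6 = 3·(-59) - 2·(-27) = -123
S_7 = 3·(-123) - 2·(-59) = -251
S_8 = 3·(-251) - 2·(-123) = -507
Sum = 1 + (-3) + (-11) + (-27) + (-59) + (-123) + (-251) + (-507) = -980

-980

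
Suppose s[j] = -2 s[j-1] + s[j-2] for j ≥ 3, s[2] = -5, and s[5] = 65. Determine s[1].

1

Let s[1] = y.
s[3] = 10 + y
s[4] = -25 - 2y
s[5] = 60 + 5y
So 60 + 5y = 65, giving y = 1.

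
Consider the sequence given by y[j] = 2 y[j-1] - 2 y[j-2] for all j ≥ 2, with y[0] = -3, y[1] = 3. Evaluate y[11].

288

y[2] = 2*3 - 2*(-3) = 12
y[3] = 2*12 - 2*3 = 18
y[4] = 2*18 - 2*12 = 12
y[5] = 2*12 - 2*18 = -12
y[6] = 2*(-12) - 2*12 = -48
y[7] = 2*(-48) - 2*(-12) = -72
y[8] = 2*(-72) - 2*(-48) = -48
y[9] = 2*(-48) - 2*(-72) = 48
y[10] = 2*48 - 2*(-48) = 192
y[11] = 2*192 - 2*48 = 288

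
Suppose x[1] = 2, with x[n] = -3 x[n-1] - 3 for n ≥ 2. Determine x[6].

-669

x[2] = -3·2 - 3 = -9
x[3] = -3·(-9) - 3 = 24
x[4] = -3·24 - 3 = -75
x[5] = -3·(-75) - 3 = 222
x[6] = -3·222 - 3 = -669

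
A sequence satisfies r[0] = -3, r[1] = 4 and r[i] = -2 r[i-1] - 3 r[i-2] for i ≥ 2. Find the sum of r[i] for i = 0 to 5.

r[2] = -2*4 - 3*(-3) = 1
r[3] = -2*1 - 3*4 = -14
r[4] = -2*(-14) - 3*1 = 25
r[5] = -2*25 - 3*(-14) = -8
Sum = (-3) + 4 + 1 + (-14) + 25 + (-8) = 5

5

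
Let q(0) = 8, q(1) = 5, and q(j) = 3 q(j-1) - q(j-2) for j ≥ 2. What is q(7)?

733

q(2) = 3(5) - 8 = 7
q(3) = 3(7) - 5 = 16
q(4) = 3(16) - 7 = 41
q(5) = 3(41) - 16 = 107
q(6) = 3(107) - 41 = 280
q(7) = 3(280) - 107 = 733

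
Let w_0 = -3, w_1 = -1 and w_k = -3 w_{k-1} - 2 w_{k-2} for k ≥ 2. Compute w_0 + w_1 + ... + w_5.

w_2 = -3·(-1) - 2·(-3) = 9
w_3 = -3·9 - 2·(-1) = -25
w_4 = -3·(-25) - 2·9 = 57
w_5 = -3·57 - 2·(-25) = -121
Sum = (-3) + (-1) + 9 + (-25) + 57 + (-121) = -84

-84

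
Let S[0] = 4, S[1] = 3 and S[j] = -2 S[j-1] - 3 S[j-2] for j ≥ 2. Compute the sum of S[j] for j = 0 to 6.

S[2] = -2·3 - 3·4 = -18
S[3] = -2·(-18) - 3·3 = 27
S[4] = -2·27 - 3·(-18) = 0
S[5] = -2·0 - 3·27 = -81
S[6] = -2·(-81) - 3·0 = 162
Sum = 4 + 3 + (-18) + 27 + 0 + (-81) + 162 = 97

97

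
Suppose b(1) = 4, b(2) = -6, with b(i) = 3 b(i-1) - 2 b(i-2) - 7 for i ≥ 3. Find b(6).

-488

b(3) = 3*(-6) - 2*4 - 7 = -33
b(4) = 3*(-33) - 2*(-6) - 7 = -94
b(5) = 3*(-94) - 2*(-33) - 7 = -223
b(6) = 3*(-223) - 2*(-94) - 7 = -488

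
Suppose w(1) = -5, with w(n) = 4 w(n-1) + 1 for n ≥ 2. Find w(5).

-1195

w(2) = 4*(-5) + 1 = -19
w(3) = 4*(-19) + 1 = -75
w(4) = 4*(-75) + 1 = -299
w(5) = 4*(-299) + 1 = -1195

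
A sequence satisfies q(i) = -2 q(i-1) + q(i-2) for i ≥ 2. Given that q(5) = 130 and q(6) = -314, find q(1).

2

Rearranging, q(i-2) = q(i) + 2 q(i-1).
q(4) = -314 + 2·130 = -54
q(3) = 130 + 2·(-54) = 22
q(2) = -54 + 2·22 = -10
q(1) = 22 + 2·(-10) = 2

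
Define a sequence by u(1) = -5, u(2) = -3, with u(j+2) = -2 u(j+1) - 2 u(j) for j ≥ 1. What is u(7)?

u(3) = -2·(-3) - 2·(-5) = 16
u(4) = -2·16 - 2·(-3) = -26
u(5) = -2·(-26) - 2·16 = 20
u(6) = -2·20 - 2·(-26) = 12
u(7) = -2·12 - 2·20 = -64

-64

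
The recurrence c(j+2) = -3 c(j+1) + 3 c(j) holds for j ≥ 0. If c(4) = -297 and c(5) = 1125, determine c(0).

-2

Rearranging, c(j-2) = (c(j) + 3 c(j-1)) / 3.
c(3) = (1125 + 3·(-297)) / 3 = 234/3 = 78
c(2) = (-297 + 3·78) / 3 = -63/3 = -21
c(1) = (78 + 3·(-21)) / 3 = 15/3 = 5
c(0) = (-21 + 3·5) / 3 = -6/3 = -2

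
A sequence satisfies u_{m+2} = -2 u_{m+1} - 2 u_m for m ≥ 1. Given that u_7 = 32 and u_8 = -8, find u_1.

-3

Rearranging, u_{m-2} = (u_m + 2 u_{m-1}) / -2.
u_6 = (-8 + 2*32) / -2 = 56/-2 = -28
u_5 = (32 + 2*(-28)) / -2 = -24/-2 = 12
u_4 = (-28 + 2*12) / -2 = -4/-2 = 2
u_3 = (12 + 2*2) / -2 = 16/-2 = -8
u_2 = (2 + 2*(-8)) / -2 = -14/-2 = 7
u_1 = (-8 + 2*7) / -2 = 6/-2 = -3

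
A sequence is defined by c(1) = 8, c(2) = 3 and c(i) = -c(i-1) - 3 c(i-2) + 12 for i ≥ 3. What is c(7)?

-24

c(3) = -3 - 3*8 + 12 = -15
c(4) = -(-15) - 3*3 + 12 = 18
c(5) = -18 - 3*(-15) + 12 = 39
c(6) = -39 - 3*18 + 12 = -81
c(7) = -(-81) - 3*39 + 12 = -24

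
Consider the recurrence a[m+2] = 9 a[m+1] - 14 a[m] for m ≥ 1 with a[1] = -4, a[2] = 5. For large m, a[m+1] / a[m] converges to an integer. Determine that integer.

The characteristic equation is r^2 - 9r + 14 = 0, which factors as (r - 7)(r - 2) = 0.
So the roots are 7 and 2. Since |7| > |2| and the coefficient of 7^m is non-zero, the ratio tends to 7.

7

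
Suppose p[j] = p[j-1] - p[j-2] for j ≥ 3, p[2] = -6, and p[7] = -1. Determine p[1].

-1

Let p[1] = y.
p[3] = -6 - y
p[4] = -y
p[5] = 6
p[6] = 6 + y
p[7] = y
So y = -1, giving y = -1.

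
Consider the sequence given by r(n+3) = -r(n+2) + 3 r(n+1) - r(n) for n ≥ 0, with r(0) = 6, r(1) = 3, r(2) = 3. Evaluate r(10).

r(3) = -3 + 3·3 - 6 = 0
r(4) = -0 + 3·3 - 3 = 6
r(5) = -6 + 3·0 - 3 = -9
r(6) = -(-9) + 3·6 - 0 = 27
r(7) = -27 + 3·(-9) - 6 = -60
r(8) = -(-60) + 3·27 - (-9) = 150
r(9) = -150 + 3·(-60) - 27 = -357
r(10) = -(-357) + 3·150 - (-60) = 867

867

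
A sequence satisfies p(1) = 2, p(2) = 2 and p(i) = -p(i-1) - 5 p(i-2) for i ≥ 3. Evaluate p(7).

p(3) = -2 - 5·2 = -12
p(4) = -(-12) - 5·2 = 2
p(5) = -2 - 5·(-12) = 58
p(6) = -58 - 5·2 = -68
p(7) = -(-68) - 5·58 = -222

-222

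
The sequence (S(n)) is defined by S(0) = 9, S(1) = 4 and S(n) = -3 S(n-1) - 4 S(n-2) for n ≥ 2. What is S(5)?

64

S(2) = -3*4 - 4*9 = -48
S(3) = -3*(-48) - 4*4 = 128
S(4) = -3*128 - 4*(-48) = -192
S(5) = -3*(-192) - 4*128 = 64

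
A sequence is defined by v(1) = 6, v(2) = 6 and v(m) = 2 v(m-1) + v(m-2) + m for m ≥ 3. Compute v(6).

318

v(3) = 2(6) + 6 + 3 = 21
v(4) = 2(21) + 6 + 4 = 52
v(5) = 2(52) + 21 + 5 = 130
v(6) = 2(130) + 52 + 6 = 318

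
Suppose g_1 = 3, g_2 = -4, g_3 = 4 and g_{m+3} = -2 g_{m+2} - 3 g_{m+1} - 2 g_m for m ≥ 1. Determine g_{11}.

g_4 = -2·4 - 3·(-4) - 2·3 = -2
g_5 = -2·(-2) - 3·4 - 2·(-4) = 0
g_6 = -2·0 - 3·(-2) - 2·4 = -2
g_7 = -2·(-2) - 3·0 - 2·(-2) = 8
g_8 = -2·8 - 3·(-2) - 2·0 = -10
g_9 = -2·(-10) - 3·8 - 2·(-2) = 0
g_{10} = -2·0 - 3·(-10) - 2·8 = 14
g_{11} = -2·14 - 3·0 - 2·(-10) = -8

-8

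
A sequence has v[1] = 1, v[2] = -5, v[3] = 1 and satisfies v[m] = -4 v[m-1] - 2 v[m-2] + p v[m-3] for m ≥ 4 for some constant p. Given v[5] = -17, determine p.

v[4] = 6 + p
v[5] = -26 - 9p
So -26 - 9p = -17, giving p = -1.

-1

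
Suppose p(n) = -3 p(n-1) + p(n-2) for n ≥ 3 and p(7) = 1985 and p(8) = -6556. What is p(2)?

Rearranging, p(n-2) = p(n) + 3 p(n-1).
p(6) = -6556 + 3*1985 = -601
p(5) = 1985 + 3*(-601) = 182
p(4) = -601 + 3*182 = -55
p(3) = 182 + 3*(-55) = 17
p(2) = -55 + 3*17 = -4

-4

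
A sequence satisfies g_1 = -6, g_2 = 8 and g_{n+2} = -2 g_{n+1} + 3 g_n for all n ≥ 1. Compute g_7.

g_3 = -2·8 + 3·(-6) = -34
g_4 = -2·(-34) + 3·8 = 92
g_5 = -2·92 + 3·(-34) = -286
g_6 = -2·(-286) + 3·92 = 848
g_7 = -2·848 + 3·(-286) = -2554

-2554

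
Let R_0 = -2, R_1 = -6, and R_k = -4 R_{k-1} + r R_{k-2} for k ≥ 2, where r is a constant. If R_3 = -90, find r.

3

R_2 = 24 - 2r
R_3 = -96 + 2r
So -96 + 2r = -90, giving r = 3.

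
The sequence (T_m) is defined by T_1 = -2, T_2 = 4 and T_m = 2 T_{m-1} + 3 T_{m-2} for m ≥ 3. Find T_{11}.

29522

T_3 = 2(4) + 3(-2) = 2
T_4 = 2(2) + 3(4) = 16
T_5 = 2(16) + 3(2) = 38
T_6 = 2(38) + 3(16) = 124
T_7 = 2(124) + 3(38) = 362
T_8 = 2(362) + 3(124) = 1096
T_9 = 2(1096) + 3(362) = 3278
T_{10} = 2(3278) + 3(1096) = 9844
T_{11} = 2(9844) + 3(3278) = 29522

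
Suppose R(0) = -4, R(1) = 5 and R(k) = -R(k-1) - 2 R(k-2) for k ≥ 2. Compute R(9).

R(2) = -5 - 2*(-4) = 3
R(3) = -3 - 2*5 = -13
R(4) = -(-13) - 2*3 = 7
R(5) = -7 - 2*(-13) = 19
R(6) = -19 - 2*7 = -33
R(7) = -(-33) - 2*19 = -5
R(8) = -(-5) - 2*(-33) = 71
R(9) = -71 - 2*(-5) = -61

-61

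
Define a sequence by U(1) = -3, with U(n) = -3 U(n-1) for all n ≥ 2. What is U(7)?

U(2) = -3*(-3) = 9
U(3) = -3*9 = -27
U(4) = -3*(-27) = 81
U(5) = -3*81 = -243
U(6) = -3*(-243) = 729
U(7) = -3*729 = -2187

-2187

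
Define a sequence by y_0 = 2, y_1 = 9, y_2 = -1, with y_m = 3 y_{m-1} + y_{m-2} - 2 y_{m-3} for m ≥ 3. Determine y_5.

y_3 = 3*(-1) + 9 - 2*2 = 2
y_4 = 3*2 + (-1) - 2*9 = -13
y_5 = 3*(-13) + 2 - 2*(-1) = -35

-35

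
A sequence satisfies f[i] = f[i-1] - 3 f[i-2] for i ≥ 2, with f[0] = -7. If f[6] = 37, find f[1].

Let f[1] = z.
f[2] = 21 + z
f[3] = 21 - 2z
f[4] = -42 - 5z
f[5] = -105 + z
f[6] = 21 + 16z
So 21 + 16z = 37, giving z = 1.

1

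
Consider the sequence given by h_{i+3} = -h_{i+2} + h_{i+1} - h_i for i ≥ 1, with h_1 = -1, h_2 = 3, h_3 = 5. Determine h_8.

h_4 = -5 + 3 - (-1) = -1
h_5 = -(-1) + 5 - 3 = 3
h_6 = -3 + (-1) - 5 = -9
h_7 = -(-9) + 3 - (-1) = 13
h_8 = -13 + (-9) - 3 = -25

-25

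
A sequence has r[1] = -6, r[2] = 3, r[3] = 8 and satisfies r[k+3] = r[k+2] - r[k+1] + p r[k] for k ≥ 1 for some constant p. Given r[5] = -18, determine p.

r[4] = 5 - 6p
r[5] = -3 - 3p
So -3 - 3p = -18, giving p = 5.

5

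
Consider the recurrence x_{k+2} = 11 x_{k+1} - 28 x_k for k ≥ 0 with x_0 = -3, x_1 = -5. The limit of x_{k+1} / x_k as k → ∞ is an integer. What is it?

The characteristic equation is r^2 - 11r + 28 = 0, which factors as (r - 7)(r - 4) = 0.
So the roots are 7 and 4. Since |7| > |4| and the coefficient of 7^k is non-zero, the ratio tends to 7.

7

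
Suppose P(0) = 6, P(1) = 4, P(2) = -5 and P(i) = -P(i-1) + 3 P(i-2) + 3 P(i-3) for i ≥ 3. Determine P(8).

-434

P(3) = -(-5) + 3·4 + 3·6 = 35
P(4) = -35 + 3·(-5) + 3·4 = -38
P(5) = -(-38) + 3·35 + 3·(-5) = 128
P(6) = -128 + 3·(-38) + 3·35 = -137
P(7) = -(-137) + 3·128 + 3·(-38) = 407
P(8) = -407 + 3·(-137) + 3·128 = -434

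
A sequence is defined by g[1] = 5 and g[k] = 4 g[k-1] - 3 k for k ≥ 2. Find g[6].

g[2] = 4(5) - 6 = 14
g[3] = 4(14) - 9 = 47
g[4] = 4(47) - 12 = 176
g[5] = 4(176) - 15 = 689
g[6] = 4(689) - 18 = 2738

2738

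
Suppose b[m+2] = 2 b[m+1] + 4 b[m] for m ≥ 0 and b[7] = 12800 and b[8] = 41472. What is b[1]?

8

Rearranging, b[m-2] = (b[m] - 2 b[m-1]) / 4.
b[6] = (41472 - 2(12800)) / 4 = 15872/4 = 3968
b[5] = (12800 - 2(3968)) / 4 = 4864/4 = 1216
b[4] = (3968 - 2(1216)) / 4 = 1536/4 = 384
b[3] = (1216 - 2(384)) / 4 = 448/4 = 112
b[2] = (384 - 2(112)) / 4 = 160/4 = 40
b[1] = (112 - 2(40)) / 4 = 32/4 = 8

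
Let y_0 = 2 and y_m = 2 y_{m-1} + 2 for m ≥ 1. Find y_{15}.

131070

The fixed point is 2/(1 - 2) = -2, so y_m + 2 = 2(y_{m-1} + 2).
Hence y_m = 4·2^m - 2.
y_{15} = 4·2^{15} - 2 = 4·32768 - 2 = 131070.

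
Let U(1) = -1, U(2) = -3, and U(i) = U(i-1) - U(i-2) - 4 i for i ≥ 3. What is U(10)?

U(3) = (-3) - (-1) - 12 = -14
U(4) = (-14) - (-3) - 16 = -27
U(5) = (-27) - (-14) - 20 = -33
U(6) = (-33) - (-27) - 24 = -30
U(7) = (-30) - (-33) - 28 = -25
U(8) = (-25) - (-30) - 32 = -27
U(9) = (-27) - (-25) - 36 = -38
U(10) = (-38) - (-27) - 40 = -51

-51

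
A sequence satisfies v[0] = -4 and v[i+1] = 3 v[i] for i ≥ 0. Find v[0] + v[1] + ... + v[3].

v[1] = 3·(-4) = -12
v[2] = 3·(-12) = -36
v[3] = 3·(-36) = -108
Sum = (-4) + (-12) + (-36) + (-108) = -160

-160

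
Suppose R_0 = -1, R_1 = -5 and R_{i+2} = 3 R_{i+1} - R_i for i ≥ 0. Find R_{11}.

-81790

R_2 = 3·(-5) - (-1) = -14
R_3 = 3·(-14) - (-5) = -37
R_4 = 3·(-37) - (-14) = -97
R_5 = 3·(-97) - (-37) = -254
R_6 = 3·(-254) - (-97) = -665
R_7 = 3·(-665) - (-254) = -1741
R_8 = 3·(-1741) - (-665) = -4558
R_9 = 3·(-4558) - (-1741) = -11933
R_{10} = 3·(-11933) - (-4558) = -31241
R_{11} = 3·(-31241) - (-11933) = -81790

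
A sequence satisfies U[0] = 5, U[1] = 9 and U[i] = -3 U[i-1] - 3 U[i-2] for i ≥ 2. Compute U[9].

U[2] = -3·9 - 3·5 = -42
U[3] = -3·(-42) - 3·9 = 99
U[4] = -3·99 - 3·(-42) = -171
U[5] = -3·(-171) - 3·99 = 216
U[6] = -3·216 - 3·(-171) = -135
U[7] = -3·(-135) - 3·216 = -243
U[8] = -3·(-243) - 3·(-135) = 1134
U[9] = -3·1134 - 3·(-243) = -2673

-2673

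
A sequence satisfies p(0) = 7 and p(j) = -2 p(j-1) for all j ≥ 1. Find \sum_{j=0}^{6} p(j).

p(1) = -2*7 = -14
p(2) = -2*(-14) = 28
p(3) = -2*28 = -56
p(4) = -2*(-56) = 112
p(5) = -2*112 = -224
p(6) = -2*(-224) = 448
Sum = 7 + (-14) + 28 + (-56) + 112 + (-224) + 448 = 301

301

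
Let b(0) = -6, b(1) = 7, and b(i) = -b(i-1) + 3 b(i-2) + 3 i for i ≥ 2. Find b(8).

b(2) = -7 + 3·(-6) + 6 = -19
b(3) = -(-19) + 3·7 + 9 = 49
b(4) = -49 + 3·(-19) + 12 = -94
b(5) = -(-94) + 3·49 + 15 = 256
b(6) = -256 + 3·(-94) + 18 = -520
b(7) = -(-520) + 3·256 + 21 = 1309
b(8) = -1309 + 3·(-520) + 24 = -2845

-2845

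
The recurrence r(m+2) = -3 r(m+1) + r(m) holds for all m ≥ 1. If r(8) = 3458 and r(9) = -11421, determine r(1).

Rearranging, r(m-2) = r(m) + 3 r(m-1).
r(7) = -11421 + 3(3458) = -1047
r(6) = 3458 + 3(-1047) = 317
r(5) = -1047 + 3(317) = -96
r(4) = 317 + 3(-96) = 29
r(3) = -96 + 3(29) = -9
r(2) = 29 + 3(-9) = 2
r(1) = -9 + 3(2) = -3

-3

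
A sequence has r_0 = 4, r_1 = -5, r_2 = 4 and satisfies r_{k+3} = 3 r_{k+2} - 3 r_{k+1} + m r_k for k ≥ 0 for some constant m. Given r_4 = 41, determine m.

r_3 = 27 + 4m
r_4 = 69 + 7m
So 69 + 7m = 41, giving m = -4.

-4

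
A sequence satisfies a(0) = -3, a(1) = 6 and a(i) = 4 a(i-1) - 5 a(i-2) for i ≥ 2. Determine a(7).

a(2) = 4·6 - 5·(-3) = 39
a(3) = 4·39 - 5·6 = 126
a(4) = 4·126 - 5·39 = 309
a(5) = 4·309 - 5·126 = 606
a(6) = 4·606 - 5·309 = 879
a(7) = 4·879 - 5·606 = 486

486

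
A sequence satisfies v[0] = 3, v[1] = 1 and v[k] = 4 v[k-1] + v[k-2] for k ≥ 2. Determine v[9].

167761

v[2] = 4(1) + 3 = 7
v[3] = 4(7) + 1 = 29
v[4] = 4(29) + 7 = 123
v[5] = 4(123) + 29 = 521
v[6] = 4(521) + 123 = 2207
v[7] = 4(2207) + 521 = 9349
v[8] = 4(9349) + 2207 = 39603
v[9] = 4(39603) + 9349 = 167761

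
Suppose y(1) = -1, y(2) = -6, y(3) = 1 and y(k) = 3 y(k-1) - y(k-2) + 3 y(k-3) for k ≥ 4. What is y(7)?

1

y(4) = 3·1 - (-6) + 3·(-1) = 6
y(5) = 3·6 - 1 + 3·(-6) = -1
y(6) = 3·(-1) - 6 + 3·1 = -6
y(7) = 3·(-6) - (-1) + 3·6 = 1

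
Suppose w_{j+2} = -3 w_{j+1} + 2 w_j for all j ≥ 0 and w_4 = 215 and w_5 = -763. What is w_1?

Rearranging, w_{j-2} = (w_j + 3 w_{j-1}) / 2.
w_3 = (-763 + 3*215) / 2 = -118/2 = -59
w_2 = (215 + 3*(-59)) / 2 = 38/2 = 19
w_1 = (-59 + 3*19) / 2 = -2/2 = -1

-1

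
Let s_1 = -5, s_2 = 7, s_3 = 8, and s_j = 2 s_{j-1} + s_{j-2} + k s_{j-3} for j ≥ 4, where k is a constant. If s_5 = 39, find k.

5

s_4 = 23 - 5k
s_5 = 54 - 3k
So 54 - 3k = 39, giving k = 5.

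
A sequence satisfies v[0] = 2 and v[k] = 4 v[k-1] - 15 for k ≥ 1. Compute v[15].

The fixed point is -15/(1 - 4) = 5, so v[k] - 5 = 4(v[k-1] - 5).
Hence v[k] = -3·4^k + 5.
v[15] = -3·4^{15} + 5 = -3·1073741824 + 5 = -3221225467.

-3221225467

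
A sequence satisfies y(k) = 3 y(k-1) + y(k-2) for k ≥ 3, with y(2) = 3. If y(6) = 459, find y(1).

4

Let y(1) = z.
y(3) = 9 + z
y(4) = 30 + 3z
y(5) = 99 + 10z
y(6) = 327 + 33z
So 327 + 33z = 459, giving z = 4.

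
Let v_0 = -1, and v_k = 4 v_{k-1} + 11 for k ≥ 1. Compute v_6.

10919

v_1 = 4*(-1) + 11 = 7
v_2 = 4*7 + 11 = 39
v_3 = 4*39 + 11 = 167
v_4 = 4*167 + 11 = 679
v_5 = 4*679 + 11 = 2727
v_6 = 4*2727 + 11 = 10919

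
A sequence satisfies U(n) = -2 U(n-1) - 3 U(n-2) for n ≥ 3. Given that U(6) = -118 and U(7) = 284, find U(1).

8

Rearranging, U(n-2) = (U(n) + 2 U(n-1)) / -3.
U(5) = (284 + 2*(-118)) / -3 = 48/-3 = -16
U(4) = (-118 + 2*(-16)) / -3 = -150/-3 = 50
U(3) = (-16 + 2*50) / -3 = 84/-3 = -28
U(2) = (50 + 2*(-28)) / -3 = -6/-3 = 2
U(1) = (-28 + 2*2) / -3 = -24/-3 = 8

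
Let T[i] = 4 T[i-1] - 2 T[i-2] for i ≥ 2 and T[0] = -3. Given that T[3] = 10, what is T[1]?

-1

Let T[1] = x.
T[2] = 6 + 4x
T[3] = 24 + 14x
So 24 + 14x = 10, giving x = -1.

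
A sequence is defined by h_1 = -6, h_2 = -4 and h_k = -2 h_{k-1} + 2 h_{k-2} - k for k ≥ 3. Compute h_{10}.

h_3 = -2(-4) + 2(-6) - 3 = -7
h_4 = -2(-7) + 2(-4) - 4 = 2
h_5 = -2(2) + 2(-7) - 5 = -23
h_6 = -2(-23) + 2(2) - 6 = 44
h_7 = -2(44) + 2(-23) - 7 = -141
h_8 = -2(-141) + 2(44) - 8 = 362
h_9 = -2(362) + 2(-141) - 9 = -1015
h_{10} = -2(-1015) + 2(362) - 10 = 2744

2744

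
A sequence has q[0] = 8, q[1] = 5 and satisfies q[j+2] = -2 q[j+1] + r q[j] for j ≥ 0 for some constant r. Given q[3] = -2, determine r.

q[2] = -10 + 8r
q[3] = 20 - 11r
So 20 - 11r = -2, giving r = 2.

2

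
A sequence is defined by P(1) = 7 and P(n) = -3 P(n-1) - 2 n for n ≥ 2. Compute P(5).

P(2) = -3(7) - 4 = -25
P(3) = -3(-25) - 6 = 69
P(4) = -3(69) - 8 = -215
P(5) = -3(-215) - 10 = 635

635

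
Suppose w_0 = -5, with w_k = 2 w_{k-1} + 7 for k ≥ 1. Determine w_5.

w_1 = 2*(-5) + 7 = -3
w_2 = 2*(-3) + 7 = 1
w_3 = 2*1 + 7 = 9
w_4 = 2*9 + 7 = 25
w_5 = 2*25 + 7 = 57

57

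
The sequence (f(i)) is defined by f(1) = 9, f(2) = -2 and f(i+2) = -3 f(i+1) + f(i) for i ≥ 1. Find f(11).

202404

f(3) = -3*(-2) + 9 = 15
f(4) = -3*15 + (-2) = -47
f(5) = -3*(-47) + 15 = 156
f(6) = -3*156 + (-47) = -515
f(7) = -3*(-515) + 156 = 1701
f(8) = -3*1701 + (-515) = -5618
f(9) = -3*(-5618) + 1701 = 18555
f(10) = -3*18555 + (-5618) = -61283
f(11) = -3*(-61283) + 18555 = 202404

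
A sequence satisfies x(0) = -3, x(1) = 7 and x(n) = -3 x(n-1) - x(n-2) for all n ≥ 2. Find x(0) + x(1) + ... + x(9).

10945

x(2) = -3·7 - (-3) = -18
x(3) = -3·(-18) - 7 = 47
x(4) = -3·47 - (-18) = -123
x(5) = -3·(-123) - 47 = 322
x(6) = -3·322 - (-123) = -843
x(7) = -3·(-843) - 322 = 2207
x(8) = -3·2207 - (-843) = -5778
x(9) = -3·(-5778) - 2207 = 15127
Sum = (-3) + 7 + (-18) + 47 + (-123) + 322 + (-843) + 2207 + (-5778) + 15127 = 10945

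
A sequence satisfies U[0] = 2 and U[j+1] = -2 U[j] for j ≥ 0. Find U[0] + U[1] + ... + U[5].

U[1] = -2·2 = -4
U[2] = -2·(-4) = 8
U[3] = -2·8 = -16
U[4] = -2·(-16) = 32
U[5] = -2·32 = -64
Sum = 2 + (-4) + 8 + (-16) + 32 + (-64) = -42

-42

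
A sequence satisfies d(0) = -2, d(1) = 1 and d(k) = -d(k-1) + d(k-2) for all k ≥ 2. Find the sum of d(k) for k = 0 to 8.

d(2) = -1 + (-2) = -3
d(3) = -(-3) + 1 = 4
d(4) = -4 + (-3) = -7
d(5) = -(-7) + 4 = 11
d(6) = -11 + (-7) = -18
d(7) = -(-18) + 11 = 29
d(8) = -29 + (-18) = -47
Sum = (-2) + 1 + (-3) + 4 + (-7) + 11 + (-18) + 29 + (-47) = -32

-32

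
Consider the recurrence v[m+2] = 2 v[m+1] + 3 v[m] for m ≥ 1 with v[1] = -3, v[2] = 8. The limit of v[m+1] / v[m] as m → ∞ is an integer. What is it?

3

The characteristic equation is r^2 - 2r - 3 = 0, which factors as (r - 3)(r + 1) = 0.
So the roots are 3 and -1. Since |3| > |-1| and the coefficient of 3^m is non-zero, the ratio tends to 3.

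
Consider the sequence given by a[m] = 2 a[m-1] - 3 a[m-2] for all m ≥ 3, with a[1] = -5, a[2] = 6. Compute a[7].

a[3] = 2(6) - 3(-5) = 27
a[4] = 2(27) - 3(6) = 36
a[5] = 2(36) - 3(27) = -9
a[6] = 2(-9) - 3(36) = -126
a[7] = 2(-126) - 3(-9) = -225

-225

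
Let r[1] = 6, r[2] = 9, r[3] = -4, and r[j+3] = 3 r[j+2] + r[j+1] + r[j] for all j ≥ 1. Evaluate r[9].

r[4] = 3(-4) + 9 + 6 = 3
r[5] = 3(3) + (-4) + 9 = 14
r[6] = 3(14) + 3 + (-4) = 41
r[7] = 3(41) + 14 + 3 = 140
r[8] = 3(140) + 41 + 14 = 475
r[9] = 3(475) + 140 + 41 = 1606

1606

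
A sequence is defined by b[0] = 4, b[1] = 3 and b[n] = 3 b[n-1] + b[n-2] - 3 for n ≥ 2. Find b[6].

b[2] = 3·3 + 4 - 3 = 10
b[3] = 3·10 + 3 - 3 = 30
b[4] = 3·30 + 10 - 3 = 97
b[5] = 3·97 + 30 - 3 = 318
b[6] = 3·318 + 97 - 3 = 1048

1048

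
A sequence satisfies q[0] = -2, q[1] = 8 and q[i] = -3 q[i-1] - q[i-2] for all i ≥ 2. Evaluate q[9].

q[2] = -3·8 - (-2) = -22
q[3] = -3·(-22) - 8 = 58
q[4] = -3·58 - (-22) = -152
q[5] = -3·(-152) - 58 = 398
q[6] = -3·398 - (-152) = -1042
q[7] = -3·(-1042) - 398 = 2728
q[8] = -3·2728 - (-1042) = -7142
q[9] = -3·(-7142) - 2728 = 18698

18698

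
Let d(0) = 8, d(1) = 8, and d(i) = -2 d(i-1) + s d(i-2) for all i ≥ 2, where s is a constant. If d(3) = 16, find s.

2

d(2) = -16 + 8s
d(3) = 32 - 8s
So 32 - 8s = 16, giving s = 2.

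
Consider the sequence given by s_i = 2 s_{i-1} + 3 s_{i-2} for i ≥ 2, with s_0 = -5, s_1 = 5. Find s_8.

-5

s_2 = 2*5 + 3*(-5) = -5
s_3 = 2*(-5) + 3*5 = 5
s_4 = 2*5 + 3*(-5) = -5
s_5 = 2*(-5) + 3*5 = 5
s_6 = 2*5 + 3*(-5) = -5
s_7 = 2*(-5) + 3*5 = 5
s_8 = 2*5 + 3*(-5) = -5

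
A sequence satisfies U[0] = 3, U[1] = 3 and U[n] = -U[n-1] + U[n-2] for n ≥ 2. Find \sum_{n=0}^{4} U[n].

U[2] = -3 + 3 = 0
U[3] = -0 + 3 = 3
U[4] = -3 + 0 = -3
Sum = 3 + 3 + 0 + 3 + (-3) = 6

6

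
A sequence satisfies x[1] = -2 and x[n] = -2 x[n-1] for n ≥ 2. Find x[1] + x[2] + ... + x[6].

x[2] = -2·(-2) = 4
x[3] = -2·4 = -8
x[4] = -2·(-8) = 16
x[5] = -2·16 = -32
x[6] = -2·(-32) = 64
Sum = (-2) + 4 + (-8) + 16 + (-32) + 64 = 42

42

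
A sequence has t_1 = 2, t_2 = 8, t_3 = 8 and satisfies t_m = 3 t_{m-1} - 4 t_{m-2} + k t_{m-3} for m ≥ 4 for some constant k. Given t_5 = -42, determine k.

1

t_4 = -8 + 2k
t_5 = -56 + 14k
So -56 + 14k = -42, giving k = 1.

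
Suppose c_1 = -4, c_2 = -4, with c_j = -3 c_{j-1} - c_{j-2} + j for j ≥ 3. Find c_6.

c_3 = -3*(-4) - (-4) + 3 = 19
c_4 = -3*19 - (-4) + 4 = -49
c_5 = -3*(-49) - 19 + 5 = 133
c_6 = -3*133 - (-49) + 6 = -344

-344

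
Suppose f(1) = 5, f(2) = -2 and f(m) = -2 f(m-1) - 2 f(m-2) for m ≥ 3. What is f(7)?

24

f(3) = -2(-2) - 2(5) = -6
f(4) = -2(-6) - 2(-2) = 16
f(5) = -2(16) - 2(-6) = -20
f(6) = -2(-20) - 2(16) = 8
f(7) = -2(8) - 2(-20) = 24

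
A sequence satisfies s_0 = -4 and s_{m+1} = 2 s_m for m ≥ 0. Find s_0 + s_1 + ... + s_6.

s_1 = 2*(-4) = -8
s_2 = 2*(-8) = -16
s_3 = 2*(-16) = -32
s_4 = 2*(-32) = -64
s_5 = 2*(-64) = -128
s_6 = 2*(-128) = -256
Sum = (-4) + (-8) + (-16) + (-32) + (-64) + (-128) + (-256) = -508

-508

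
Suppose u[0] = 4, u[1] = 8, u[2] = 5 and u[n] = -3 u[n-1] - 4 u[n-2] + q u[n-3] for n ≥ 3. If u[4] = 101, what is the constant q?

u[3] = -47 + 4q
u[4] = 121 - 4q
So 121 - 4q = 101, giving q = 5.

5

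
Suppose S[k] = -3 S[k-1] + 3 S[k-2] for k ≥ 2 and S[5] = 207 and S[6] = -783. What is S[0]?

1

Rearranging, S[k-2] = (S[k] + 3 S[k-1]) / 3.
S[4] = (-783 + 3(207)) / 3 = -162/3 = -54
S[3] = (207 + 3(-54)) / 3 = 45/3 = 15
S[2] = (-54 + 3(15)) / 3 = -9/3 = -3
S[1] = (15 + 3(-3)) / 3 = 6/3 = 2
S[0] = (-3 + 3(2)) / 3 = 3/3 = 1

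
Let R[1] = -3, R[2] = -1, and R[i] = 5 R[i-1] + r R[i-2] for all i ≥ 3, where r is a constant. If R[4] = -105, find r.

R[3] = -5 - 3r
R[4] = -25 - 16r
So -25 - 16r = -105, giving r = 5.

5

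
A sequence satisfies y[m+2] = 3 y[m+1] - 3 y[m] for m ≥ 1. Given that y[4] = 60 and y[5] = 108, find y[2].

Rearranging, y[m-2] = (y[m] - 3 y[m-1]) / -3.
y[3] = (108 - 3·60) / -3 = -72/-3 = 24
y[2] = (60 - 3·24) / -3 = -12/-3 = 4

4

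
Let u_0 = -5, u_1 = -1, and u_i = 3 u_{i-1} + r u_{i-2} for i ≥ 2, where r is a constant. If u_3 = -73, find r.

4

u_2 = -3 - 5r
u_3 = -9 - 16r
So -9 - 16r = -73, giving r = 4.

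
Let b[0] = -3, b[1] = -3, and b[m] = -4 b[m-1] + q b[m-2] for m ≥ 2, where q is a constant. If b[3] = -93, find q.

-5

b[2] = 12 - 3q
b[3] = -48 + 9q
So -48 + 9q = -93, giving q = -5.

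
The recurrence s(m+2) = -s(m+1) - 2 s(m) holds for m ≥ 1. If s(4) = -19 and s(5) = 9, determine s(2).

Rearranging, s(m-2) = (s(m) + s(m-1)) / -2.
s(3) = (9 + (-19)) / -2 = -10/-2 = 5
s(2) = (-19 + 5) / -2 = -14/-2 = 7

7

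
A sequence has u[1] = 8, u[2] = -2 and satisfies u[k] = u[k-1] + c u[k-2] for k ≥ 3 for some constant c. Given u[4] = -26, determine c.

u[3] = -2 + 8c
u[4] = -2 + 6c
So -2 + 6c = -26, giving c = -4.

-4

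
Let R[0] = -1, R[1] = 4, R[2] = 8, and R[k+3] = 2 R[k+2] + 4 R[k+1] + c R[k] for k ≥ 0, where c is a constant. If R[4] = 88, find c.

R[3] = 32 - c
R[4] = 96 + 2c
So 96 + 2c = 88, giving c = -4.

-4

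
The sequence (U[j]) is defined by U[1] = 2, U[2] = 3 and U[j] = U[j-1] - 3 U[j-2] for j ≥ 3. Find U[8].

-57

U[3] = 3 - 3(2) = -3
U[4] = (-3) - 3(3) = -12
U[5] = (-12) - 3(-3) = -3
U[6] = (-3) - 3(-12) = 33
U[7] = 33 - 3(-3) = 42
U[8] = 42 - 3(33) = -57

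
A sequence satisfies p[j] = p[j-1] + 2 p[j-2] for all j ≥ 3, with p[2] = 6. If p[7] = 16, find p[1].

Let p[1] = z.
p[3] = 6 + 2z
p[4] = 18 + 2z
p[5] = 30 + 6z
p[6] = 66 + 10z
p[7] = 126 + 22z
So 126 + 22z = 16, giving z = -5.

-5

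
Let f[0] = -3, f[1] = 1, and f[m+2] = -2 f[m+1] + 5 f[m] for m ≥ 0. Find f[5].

f[2] = -2·1 + 5·(-3) = -17
f[3] = -2·(-17) + 5·1 = 39
f[4] = -2·39 + 5·(-17) = -163
f[5] = -2·(-163) + 5·39 = 521

521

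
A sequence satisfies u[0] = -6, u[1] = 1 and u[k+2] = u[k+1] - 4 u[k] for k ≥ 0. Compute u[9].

-3027

u[2] = 1 - 4(-6) = 25
u[3] = 25 - 4(1) = 21
u[4] = 21 - 4(25) = -79
u[5] = (-79) - 4(21) = -163
u[6] = (-163) - 4(-79) = 153
u[7] = 153 - 4(-163) = 805
u[8] = 805 - 4(153) = 193
u[9] = 193 - 4(805) = -3027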